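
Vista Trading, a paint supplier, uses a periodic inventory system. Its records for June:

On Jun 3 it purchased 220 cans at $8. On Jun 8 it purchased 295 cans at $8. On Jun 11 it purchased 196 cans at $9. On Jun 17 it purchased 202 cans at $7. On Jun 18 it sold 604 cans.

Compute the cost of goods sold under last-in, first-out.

COGS = $4,826

Jun 18, 604 sold [LIFO — newest first]: 202 @ $7 + 196 @ $9 + 206 @ $8 = $4,826
Ending inventory: 220 @ $8 + 89 @ $8 = $2,472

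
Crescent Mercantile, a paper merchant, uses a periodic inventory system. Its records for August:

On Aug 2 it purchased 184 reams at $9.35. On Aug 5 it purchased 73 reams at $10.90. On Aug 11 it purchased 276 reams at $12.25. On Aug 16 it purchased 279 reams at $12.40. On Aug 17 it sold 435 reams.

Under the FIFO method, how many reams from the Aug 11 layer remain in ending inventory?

Aug 17, 435 sold [FIFO — oldest first]: 184 @ $9.35 + 73 @ $10.90 + 178 @ $12.25 = $4,696.60
Ending inventory: 98 @ $12.25 + 279 @ $12.40 = $4,660.10

98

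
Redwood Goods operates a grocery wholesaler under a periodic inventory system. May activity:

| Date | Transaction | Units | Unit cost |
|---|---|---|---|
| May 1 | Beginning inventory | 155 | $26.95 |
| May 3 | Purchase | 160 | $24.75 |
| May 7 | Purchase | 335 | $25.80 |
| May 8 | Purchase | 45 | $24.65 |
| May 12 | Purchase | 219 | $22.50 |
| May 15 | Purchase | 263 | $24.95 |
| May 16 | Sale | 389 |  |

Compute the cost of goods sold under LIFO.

COGS = $9,396.85

May 16, 389 sold [LIFO — newest first]: 263 @ $24.95 + 126 @ $22.50 = $9,396.85
Ending inventory: 155 @ $26.95 + 160 @ $24.75 + 335 @ $25.80 + 45 @ $24.65 + 93 @ $22.50 = $19,982.00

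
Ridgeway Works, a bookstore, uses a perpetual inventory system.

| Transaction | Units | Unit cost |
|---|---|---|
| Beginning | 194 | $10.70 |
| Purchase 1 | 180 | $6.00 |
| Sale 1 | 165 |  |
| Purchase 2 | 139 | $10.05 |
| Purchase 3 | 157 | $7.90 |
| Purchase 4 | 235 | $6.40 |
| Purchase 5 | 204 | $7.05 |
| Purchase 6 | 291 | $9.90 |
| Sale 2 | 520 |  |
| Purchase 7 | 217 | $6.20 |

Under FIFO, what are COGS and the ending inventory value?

COGS = $5,889.05; ending inventory = $7,072.50

Sale 1 (165) [FIFO — oldest first]: 165 @ $10.70 = $1,765.50
Sale 2 (520) [FIFO — oldest first]: 29 @ $10.70 + 180 @ $6.00 + 139 @ $10.05 + 157 @ $7.90 + 15 @ $6.40 = $4,123.55
Total COGS = $1,765.50 + $4,123.55 = $5,889.05
Ending inventory: 220 @ $6.40 + 204 @ $7.05 + 291 @ $9.90 + 217 @ $6.20 = $7,072.50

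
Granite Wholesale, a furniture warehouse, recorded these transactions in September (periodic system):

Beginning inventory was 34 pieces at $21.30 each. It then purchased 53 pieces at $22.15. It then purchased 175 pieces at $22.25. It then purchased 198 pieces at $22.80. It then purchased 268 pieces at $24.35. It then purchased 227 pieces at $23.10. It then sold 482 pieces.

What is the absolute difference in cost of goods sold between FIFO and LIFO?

$610.95

FIFO COGS: 34 @ $21.30 + 53 @ $22.15 + 175 @ $22.25 + 198 @ $22.80 + 22 @ $24.35 = $10,842.00
LIFO COGS: 227 @ $23.10 + 255 @ $24.35 = $11,452.95
Difference = |$10,842.00 − $11,452.95| = $610.95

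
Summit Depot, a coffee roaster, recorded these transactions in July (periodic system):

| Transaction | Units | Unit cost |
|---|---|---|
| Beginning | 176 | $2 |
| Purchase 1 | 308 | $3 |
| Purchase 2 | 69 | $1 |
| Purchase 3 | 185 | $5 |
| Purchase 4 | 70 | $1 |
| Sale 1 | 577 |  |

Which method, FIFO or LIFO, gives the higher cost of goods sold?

FIFO COGS: 176 @ $2 + 308 @ $3 + 69 @ $1 + 24 @ $5 = $1,465
LIFO COGS: 70 @ $1 + 185 @ $5 + 69 @ $1 + 253 @ $3 = $1,823

LIFO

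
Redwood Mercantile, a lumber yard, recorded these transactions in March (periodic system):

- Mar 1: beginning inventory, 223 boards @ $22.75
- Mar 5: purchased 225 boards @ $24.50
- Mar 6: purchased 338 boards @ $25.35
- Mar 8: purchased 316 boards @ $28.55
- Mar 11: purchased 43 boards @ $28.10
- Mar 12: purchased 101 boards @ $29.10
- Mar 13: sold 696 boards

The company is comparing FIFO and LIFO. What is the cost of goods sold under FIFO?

FIFO COGS: 223 @ $22.75 + 225 @ $24.50 + 248 @ $25.35 = $16,872.55
LIFO COGS: 101 @ $29.10 + 43 @ $28.10 + 316 @ $28.55 + 236 @ $25.35 = $19,151.80

COGS = $16,872.55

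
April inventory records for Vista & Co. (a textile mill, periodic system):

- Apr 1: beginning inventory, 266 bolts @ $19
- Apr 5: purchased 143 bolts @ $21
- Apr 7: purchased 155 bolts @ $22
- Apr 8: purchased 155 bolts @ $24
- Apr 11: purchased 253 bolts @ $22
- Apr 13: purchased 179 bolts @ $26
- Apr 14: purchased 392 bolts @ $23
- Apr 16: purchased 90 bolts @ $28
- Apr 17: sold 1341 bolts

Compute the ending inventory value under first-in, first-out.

Apr 17, 1341 sold [FIFO — oldest first]: 266 @ $19 + 143 @ $21 + 155 @ $22 + 155 @ $24 + 253 @ $22 + 179 @ $26 + 190 @ $23 = $29,777
Ending inventory: 202 @ $23 + 90 @ $28 = $7,166
Check: goods available $36,943 = COGS $29,777 + ending $7,166

Ending inventory = $7,166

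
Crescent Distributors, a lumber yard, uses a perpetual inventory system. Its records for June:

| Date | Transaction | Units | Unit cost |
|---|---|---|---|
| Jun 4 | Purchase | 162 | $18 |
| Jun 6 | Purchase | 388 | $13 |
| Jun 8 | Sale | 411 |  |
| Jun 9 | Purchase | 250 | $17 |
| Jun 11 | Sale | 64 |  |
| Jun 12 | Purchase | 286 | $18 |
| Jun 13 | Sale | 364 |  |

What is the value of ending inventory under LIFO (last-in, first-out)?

Ending inventory = $4,338

Jun 8, 411 sold [LIFO — newest first]: 388 @ $13 + 23 @ $18 = $5,458
Jun 11, 64 sold [LIFO — newest first]: 64 @ $17 = $1,088
Jun 13, 364 sold [LIFO — newest first]: 286 @ $18 + 78 @ $17 = $6,474
Total COGS = $5,458 + $1,088 + $6,474 = $13,020
Ending inventory: 139 @ $18 + 108 @ $17 = $4,338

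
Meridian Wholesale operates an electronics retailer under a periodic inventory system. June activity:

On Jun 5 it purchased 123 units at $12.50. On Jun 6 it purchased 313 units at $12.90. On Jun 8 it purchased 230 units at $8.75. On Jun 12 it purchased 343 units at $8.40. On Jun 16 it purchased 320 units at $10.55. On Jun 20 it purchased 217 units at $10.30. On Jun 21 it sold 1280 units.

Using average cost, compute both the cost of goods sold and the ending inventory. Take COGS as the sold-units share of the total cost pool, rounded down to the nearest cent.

COGS = $13,313.32; ending inventory = $2,766.68

Jun 21, sell 1280: 1280/1546 × $16,080.00 → $13,313.32
Ending inventory (cost pool remaining) = $2,766.68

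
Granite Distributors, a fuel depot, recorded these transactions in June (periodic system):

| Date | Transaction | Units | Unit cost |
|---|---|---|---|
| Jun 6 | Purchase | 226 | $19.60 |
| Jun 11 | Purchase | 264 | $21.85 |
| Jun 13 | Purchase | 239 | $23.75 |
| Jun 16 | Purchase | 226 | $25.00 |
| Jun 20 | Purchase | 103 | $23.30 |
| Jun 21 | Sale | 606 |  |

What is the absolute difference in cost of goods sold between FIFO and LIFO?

$1,603.45

FIFO COGS: 226 @ $19.60 + 264 @ $21.85 + 116 @ $23.75 = $12,953.00
LIFO COGS: 103 @ $23.30 + 226 @ $25.00 + 239 @ $23.75 + 38 @ $21.85 = $14,556.45
Difference = |$12,953.00 − $14,556.45| = $1,603.45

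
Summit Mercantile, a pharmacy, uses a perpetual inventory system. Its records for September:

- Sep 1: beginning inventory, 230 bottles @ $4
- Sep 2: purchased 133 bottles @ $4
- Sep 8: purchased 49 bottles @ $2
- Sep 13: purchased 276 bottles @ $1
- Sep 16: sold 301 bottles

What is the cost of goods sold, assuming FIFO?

COGS = $1,204

Sep 16, 301 sold [FIFO — oldest first]: 230 @ $4 + 71 @ $4 = $1,204
Ending inventory: 62 @ $4 + 49 @ $2 + 276 @ $1 = $622
Check: goods available $1,826 = COGS $1,204 + ending $622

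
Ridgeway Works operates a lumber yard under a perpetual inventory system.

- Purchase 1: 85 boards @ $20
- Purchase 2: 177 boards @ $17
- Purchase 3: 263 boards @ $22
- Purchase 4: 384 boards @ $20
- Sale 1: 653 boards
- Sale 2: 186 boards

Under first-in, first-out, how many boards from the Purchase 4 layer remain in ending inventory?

Sale 1 (653) [FIFO — oldest first]: 85 @ $20 + 177 @ $17 + 263 @ $22 + 128 @ $20 = $13,055
Sale 2 (186) [FIFO — oldest first]: 186 @ $20 = $3,720
Total COGS = $13,055 + $3,720 = $16,775
Ending inventory: 70 @ $20 = $1,400

70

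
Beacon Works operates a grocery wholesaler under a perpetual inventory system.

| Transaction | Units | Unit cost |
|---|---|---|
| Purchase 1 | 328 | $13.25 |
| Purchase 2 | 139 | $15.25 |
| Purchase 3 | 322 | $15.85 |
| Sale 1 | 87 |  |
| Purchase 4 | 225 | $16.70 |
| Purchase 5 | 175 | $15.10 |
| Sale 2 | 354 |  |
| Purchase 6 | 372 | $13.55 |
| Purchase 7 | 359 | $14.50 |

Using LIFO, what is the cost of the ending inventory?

Sale 1 (87) [LIFO — newest first]: 87 @ $15.85 = $1,378.95
Sale 2 (354) [LIFO — newest first]: 175 @ $15.10 + 179 @ $16.70 = $5,631.80
Total COGS = $1,378.95 + $5,631.80 = $7,010.75
Ending inventory: 328 @ $13.25 + 139 @ $15.25 + 235 @ $15.85 + 46 @ $16.70 + 372 @ $13.55 + 359 @ $14.50 = $21,204.80

Ending inventory = $21,204.80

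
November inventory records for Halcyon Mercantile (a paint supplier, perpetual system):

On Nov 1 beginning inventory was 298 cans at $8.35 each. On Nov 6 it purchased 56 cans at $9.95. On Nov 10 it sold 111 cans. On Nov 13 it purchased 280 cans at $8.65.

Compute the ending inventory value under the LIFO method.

Nov 10, 111 sold [LIFO — newest first]: 56 @ $9.95 + 55 @ $8.35 = $1,016.45
Ending inventory: 243 @ $8.35 + 280 @ $8.65 = $4,451.05

Ending inventory = $4,451.05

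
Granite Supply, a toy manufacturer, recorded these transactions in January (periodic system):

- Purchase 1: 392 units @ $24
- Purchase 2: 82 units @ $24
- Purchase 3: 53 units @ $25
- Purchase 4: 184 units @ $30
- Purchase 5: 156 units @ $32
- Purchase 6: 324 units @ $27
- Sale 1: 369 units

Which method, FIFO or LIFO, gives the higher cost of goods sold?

FIFO COGS: 369 @ $24 = $8,856
LIFO COGS: 324 @ $27 + 45 @ $32 = $10,188

LIFO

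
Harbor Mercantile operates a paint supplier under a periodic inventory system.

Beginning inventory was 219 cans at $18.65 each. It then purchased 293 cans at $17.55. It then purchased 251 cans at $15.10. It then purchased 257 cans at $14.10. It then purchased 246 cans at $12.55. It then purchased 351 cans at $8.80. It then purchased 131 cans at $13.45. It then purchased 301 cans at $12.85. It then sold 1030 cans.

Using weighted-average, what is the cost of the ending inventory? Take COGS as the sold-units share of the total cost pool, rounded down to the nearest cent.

Ending inventory = $14,146.75

Sale 1, sell 1030: 1030/2049 × $28,446.20 → $14,299.45
Ending inventory (cost pool remaining) = $14,146.75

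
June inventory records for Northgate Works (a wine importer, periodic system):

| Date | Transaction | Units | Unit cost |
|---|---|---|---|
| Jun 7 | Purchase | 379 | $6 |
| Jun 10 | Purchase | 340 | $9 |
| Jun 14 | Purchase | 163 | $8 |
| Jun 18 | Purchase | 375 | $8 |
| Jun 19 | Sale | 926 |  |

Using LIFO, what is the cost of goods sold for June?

COGS = $7,652

Jun 19, 926 sold [LIFO — newest first]: 375 @ $8 + 163 @ $8 + 340 @ $9 + 48 @ $6 = $7,652
Ending inventory: 331 @ $6 = $1,986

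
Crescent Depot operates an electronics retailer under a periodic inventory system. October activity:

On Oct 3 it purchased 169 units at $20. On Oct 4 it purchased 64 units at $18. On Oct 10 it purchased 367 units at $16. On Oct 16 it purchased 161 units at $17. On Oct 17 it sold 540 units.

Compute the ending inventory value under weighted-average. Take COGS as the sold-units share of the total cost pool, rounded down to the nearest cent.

Oct 17, sell 540: 540/761 × $13,141.00 → $9,324.75
Ending inventory (cost pool remaining) = $3,816.25
Check: goods available $13,141.00 = COGS $9,324.75 + ending $3,816.25

Ending inventory = $3,816.25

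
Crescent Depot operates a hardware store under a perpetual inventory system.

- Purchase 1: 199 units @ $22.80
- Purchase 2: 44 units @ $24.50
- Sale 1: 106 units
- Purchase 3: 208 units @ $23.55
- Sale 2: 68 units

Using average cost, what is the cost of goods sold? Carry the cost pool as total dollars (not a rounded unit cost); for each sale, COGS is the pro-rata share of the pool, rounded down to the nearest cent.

COGS = $4,038.88

After Purchase 1: 199 on hand, pool $4,537.20 (≈ $22.8000 each)
After Purchase 2: 243 on hand, pool $5,615.20 (≈ $23.1078 each)
Sale 1, sell 106: 106/243 × $5,615.20 → $2,449.42
After Purchase 3: 345 on hand, pool $8,064.18 (≈ $23.3744 each)
Sale 2, sell 68: 68/345 × $8,064.18 → $1,589.46
Total COGS = $2,449.42 + $1,589.46 = $4,038.88
Ending inventory (cost pool remaining) = $6,474.72
Check: goods available $10,513.60 = COGS $4,038.88 + ending $6,474.72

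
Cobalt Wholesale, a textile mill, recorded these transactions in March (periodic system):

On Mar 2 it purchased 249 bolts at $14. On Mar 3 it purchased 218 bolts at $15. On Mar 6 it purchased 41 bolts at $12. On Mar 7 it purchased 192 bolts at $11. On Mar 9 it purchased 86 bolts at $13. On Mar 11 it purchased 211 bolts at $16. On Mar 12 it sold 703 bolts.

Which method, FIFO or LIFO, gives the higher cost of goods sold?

LIFO

FIFO COGS: 249 @ $14 + 218 @ $15 + 41 @ $12 + 192 @ $11 + 3 @ $13 = $9,399
LIFO COGS: 211 @ $16 + 86 @ $13 + 192 @ $11 + 41 @ $12 + 173 @ $15 = $9,693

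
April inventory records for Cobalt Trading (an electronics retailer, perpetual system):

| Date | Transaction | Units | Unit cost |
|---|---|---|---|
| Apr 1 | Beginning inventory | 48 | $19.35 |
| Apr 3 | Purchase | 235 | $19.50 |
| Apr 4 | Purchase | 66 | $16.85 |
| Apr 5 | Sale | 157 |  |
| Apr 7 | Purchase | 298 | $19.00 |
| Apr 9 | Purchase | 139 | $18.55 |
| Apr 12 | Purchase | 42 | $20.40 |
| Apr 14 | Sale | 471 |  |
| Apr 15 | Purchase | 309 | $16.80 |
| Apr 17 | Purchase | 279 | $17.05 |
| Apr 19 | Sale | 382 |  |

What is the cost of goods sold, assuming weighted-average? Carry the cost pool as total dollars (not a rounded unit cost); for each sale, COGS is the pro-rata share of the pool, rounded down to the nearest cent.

COGS = $18,586.57

After Apr 1: 48 on hand, pool $928.80 (≈ $19.3500 each)
After Apr 3: 283 on hand, pool $5,511.30 (≈ $19.4746 each)
After Apr 4: 349 on hand, pool $6,623.40 (≈ $18.9782 each)
Apr 5, sell 157: 157/349 × $6,623.40 → $2,979.58
After Apr 7: 490 on hand, pool $9,305.82 (≈ $18.9915 each)
After Apr 9: 629 on hand, pool $11,884.27 (≈ $18.8939 each)
After Apr 12: 671 on hand, pool $12,741.07 (≈ $18.9882 each)
Apr 14, sell 471: 471/671 × $12,741.07 → $8,943.43
After Apr 15: 509 on hand, pool $8,988.84 (≈ $17.6598 each)
After Apr 17: 788 on hand, pool $13,745.79 (≈ $17.4439 each)
Apr 19, sell 382: 382/788 × $13,745.79 → $6,663.56
Total COGS = $2,979.58 + $8,943.43 + $6,663.56 = $18,586.57
Ending inventory (cost pool remaining) = $7,082.23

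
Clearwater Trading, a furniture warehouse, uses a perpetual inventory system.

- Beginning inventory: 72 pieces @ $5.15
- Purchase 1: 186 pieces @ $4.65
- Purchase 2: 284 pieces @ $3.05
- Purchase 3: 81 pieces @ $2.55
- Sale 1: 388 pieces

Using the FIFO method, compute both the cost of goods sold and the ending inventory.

Sale 1 (388) [FIFO — oldest first]: 72 @ $5.15 + 186 @ $4.65 + 130 @ $3.05 = $1,632.20
Ending inventory: 154 @ $3.05 + 81 @ $2.55 = $676.25

COGS = $1,632.20; ending inventory = $676.25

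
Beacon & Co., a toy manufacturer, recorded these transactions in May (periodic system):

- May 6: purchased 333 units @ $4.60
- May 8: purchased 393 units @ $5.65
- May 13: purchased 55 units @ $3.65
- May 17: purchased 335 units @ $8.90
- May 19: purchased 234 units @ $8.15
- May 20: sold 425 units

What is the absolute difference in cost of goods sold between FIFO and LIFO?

FIFO COGS: 333 @ $4.60 + 92 @ $5.65 = $2,051.60
LIFO COGS: 234 @ $8.15 + 191 @ $8.90 = $3,607.00
Difference = |$2,051.60 − $3,607.00| = $1,555.40

$1,555.40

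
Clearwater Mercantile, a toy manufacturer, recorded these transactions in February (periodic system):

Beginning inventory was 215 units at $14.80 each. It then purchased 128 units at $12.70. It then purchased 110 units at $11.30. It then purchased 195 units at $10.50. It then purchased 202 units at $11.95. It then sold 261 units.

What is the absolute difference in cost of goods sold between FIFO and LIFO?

FIFO COGS: 215 @ $14.80 + 46 @ $12.70 = $3,766.20
LIFO COGS: 202 @ $11.95 + 59 @ $10.50 = $3,033.40
Difference = |$3,766.20 − $3,033.40| = $732.80

$732.80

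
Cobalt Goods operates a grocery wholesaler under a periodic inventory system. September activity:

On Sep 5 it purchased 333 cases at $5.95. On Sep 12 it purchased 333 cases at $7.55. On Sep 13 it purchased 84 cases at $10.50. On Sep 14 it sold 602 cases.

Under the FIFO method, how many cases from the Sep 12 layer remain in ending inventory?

Sep 14, 602 sold [FIFO — oldest first]: 333 @ $5.95 + 269 @ $7.55 = $4,012.30
Ending inventory: 64 @ $7.55 + 84 @ $10.50 = $1,365.20

64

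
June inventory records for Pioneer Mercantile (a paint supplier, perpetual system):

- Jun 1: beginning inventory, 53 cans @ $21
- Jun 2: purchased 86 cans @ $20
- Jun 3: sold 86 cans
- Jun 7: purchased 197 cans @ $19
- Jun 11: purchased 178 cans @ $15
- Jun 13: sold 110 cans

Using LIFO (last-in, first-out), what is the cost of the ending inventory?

Ending inventory = $5,876

Jun 3, 86 sold [LIFO — newest first]: 86 @ $20 = $1,720
Jun 13, 110 sold [LIFO — newest first]: 110 @ $15 = $1,650
Total COGS = $1,720 + $1,650 = $3,370
Ending inventory: 53 @ $21 + 197 @ $19 + 68 @ $15 = $5,876
Check: goods available $9,246 = COGS $3,370 + ending $5,876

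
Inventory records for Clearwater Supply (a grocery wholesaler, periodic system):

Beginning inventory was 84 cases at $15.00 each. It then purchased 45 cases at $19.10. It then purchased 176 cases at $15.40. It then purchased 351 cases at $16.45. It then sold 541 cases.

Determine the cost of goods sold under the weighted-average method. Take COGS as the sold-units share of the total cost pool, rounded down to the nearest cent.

Sale 1, sell 541: 541/656 × $10,603.85 → $8,744.94
Ending inventory (cost pool remaining) = $1,858.91

COGS = $8,744.94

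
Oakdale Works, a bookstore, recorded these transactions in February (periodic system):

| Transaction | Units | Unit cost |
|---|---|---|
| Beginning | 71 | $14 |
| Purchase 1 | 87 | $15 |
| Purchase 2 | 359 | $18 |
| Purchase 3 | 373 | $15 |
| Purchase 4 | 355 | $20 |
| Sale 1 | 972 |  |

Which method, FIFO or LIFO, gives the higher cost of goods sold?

LIFO

FIFO COGS: 71 @ $14 + 87 @ $15 + 359 @ $18 + 373 @ $15 + 82 @ $20 = $15,996
LIFO COGS: 355 @ $20 + 373 @ $15 + 244 @ $18 = $17,087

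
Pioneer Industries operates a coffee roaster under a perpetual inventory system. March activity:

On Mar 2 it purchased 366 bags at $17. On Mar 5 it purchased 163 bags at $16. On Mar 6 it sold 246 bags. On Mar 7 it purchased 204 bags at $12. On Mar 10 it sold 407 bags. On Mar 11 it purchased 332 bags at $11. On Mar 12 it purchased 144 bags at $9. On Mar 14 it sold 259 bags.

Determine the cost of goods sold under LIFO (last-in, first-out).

COGS = $12,479

Mar 6, 246 sold [LIFO — newest first]: 163 @ $16 + 83 @ $17 = $4,019
Mar 10, 407 sold [LIFO — newest first]: 204 @ $12 + 203 @ $17 = $5,899
Mar 14, 259 sold [LIFO — newest first]: 144 @ $9 + 115 @ $11 = $2,561
Total COGS = $4,019 + $5,899 + $2,561 = $12,479
Ending inventory: 80 @ $17 + 217 @ $11 = $3,747
Check: goods available $16,226 = COGS $12,479 + ending $3,747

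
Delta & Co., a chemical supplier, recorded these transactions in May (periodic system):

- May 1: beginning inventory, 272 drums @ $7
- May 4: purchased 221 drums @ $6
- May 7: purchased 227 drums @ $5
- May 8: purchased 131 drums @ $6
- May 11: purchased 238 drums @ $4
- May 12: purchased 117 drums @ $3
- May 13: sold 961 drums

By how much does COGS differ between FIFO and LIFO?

$852

FIFO COGS: 272 @ $7 + 221 @ $6 + 227 @ $5 + 131 @ $6 + 110 @ $4 = $5,591
LIFO COGS: 117 @ $3 + 238 @ $4 + 131 @ $6 + 227 @ $5 + 221 @ $6 + 27 @ $7 = $4,739
Difference = |$5,591 − $4,739| = $852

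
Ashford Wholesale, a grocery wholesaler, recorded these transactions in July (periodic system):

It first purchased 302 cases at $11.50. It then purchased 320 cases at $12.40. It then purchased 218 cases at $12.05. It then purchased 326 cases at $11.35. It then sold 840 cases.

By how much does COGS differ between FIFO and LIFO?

$70.50

FIFO COGS: 302 @ $11.50 + 320 @ $12.40 + 218 @ $12.05 = $10,067.90
LIFO COGS: 326 @ $11.35 + 218 @ $12.05 + 296 @ $12.40 = $9,997.40
Difference = |$10,067.90 − $9,997.40| = $70.50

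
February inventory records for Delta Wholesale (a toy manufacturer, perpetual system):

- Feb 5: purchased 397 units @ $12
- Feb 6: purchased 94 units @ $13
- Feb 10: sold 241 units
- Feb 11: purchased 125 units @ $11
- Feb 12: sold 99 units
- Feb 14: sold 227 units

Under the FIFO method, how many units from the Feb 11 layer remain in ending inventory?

49

Feb 10, 241 sold [FIFO — oldest first]: 241 @ $12 = $2,892
Feb 12, 99 sold [FIFO — oldest first]: 99 @ $12 = $1,188
Feb 14, 227 sold [FIFO — oldest first]: 57 @ $12 + 94 @ $13 + 76 @ $11 = $2,742
Total COGS = $2,892 + $1,188 + $2,742 = $6,822
Ending inventory: 49 @ $11 = $539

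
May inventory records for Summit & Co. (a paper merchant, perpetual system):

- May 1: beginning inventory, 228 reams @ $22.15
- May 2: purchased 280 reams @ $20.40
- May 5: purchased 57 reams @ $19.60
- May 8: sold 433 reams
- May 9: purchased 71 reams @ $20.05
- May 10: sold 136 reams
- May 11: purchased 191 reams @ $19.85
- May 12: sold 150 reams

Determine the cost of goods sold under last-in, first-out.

COGS = $14,796.40

May 8, 433 sold [LIFO — newest first]: 57 @ $19.60 + 280 @ $20.40 + 96 @ $22.15 = $8,955.60
May 10, 136 sold [LIFO — newest first]: 71 @ $20.05 + 65 @ $22.15 = $2,863.30
May 12, 150 sold [LIFO — newest first]: 150 @ $19.85 = $2,977.50
Total COGS = $8,955.60 + $2,863.30 + $2,977.50 = $14,796.40
Ending inventory: 67 @ $22.15 + 41 @ $19.85 = $2,297.90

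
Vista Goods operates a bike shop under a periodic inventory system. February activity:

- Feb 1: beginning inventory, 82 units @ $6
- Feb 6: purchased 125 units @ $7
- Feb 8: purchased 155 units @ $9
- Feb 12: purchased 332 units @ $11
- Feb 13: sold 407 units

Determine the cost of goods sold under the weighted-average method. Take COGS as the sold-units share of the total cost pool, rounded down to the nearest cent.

Feb 13, sell 407: 407/694 × $6,414.00 → $3,761.52
Ending inventory (cost pool remaining) = $2,652.48
Check: goods available $6,414.00 = COGS $3,761.52 + ending $2,652.48

COGS = $3,761.52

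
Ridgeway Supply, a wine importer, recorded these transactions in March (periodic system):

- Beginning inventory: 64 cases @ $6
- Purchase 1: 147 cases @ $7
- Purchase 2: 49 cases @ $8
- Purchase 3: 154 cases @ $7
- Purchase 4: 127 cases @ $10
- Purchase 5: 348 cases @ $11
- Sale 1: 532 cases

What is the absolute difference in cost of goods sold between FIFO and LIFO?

FIFO COGS: 64 @ $6 + 147 @ $7 + 49 @ $8 + 154 @ $7 + 118 @ $10 = $4,063
LIFO COGS: 348 @ $11 + 127 @ $10 + 57 @ $7 = $5,497
Difference = |$4,063 − $5,497| = $1,434

$1,434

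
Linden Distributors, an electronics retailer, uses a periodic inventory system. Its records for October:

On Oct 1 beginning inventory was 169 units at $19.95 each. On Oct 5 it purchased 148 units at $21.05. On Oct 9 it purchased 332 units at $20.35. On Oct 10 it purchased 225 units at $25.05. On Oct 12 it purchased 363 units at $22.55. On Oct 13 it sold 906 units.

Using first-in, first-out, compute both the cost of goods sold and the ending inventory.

Oct 13, 906 sold [FIFO — oldest first]: 169 @ $19.95 + 148 @ $21.05 + 332 @ $20.35 + 225 @ $25.05 + 32 @ $22.55 = $19,601.00
Ending inventory: 331 @ $22.55 = $7,464.05

COGS = $19,601.00; ending inventory = $7,464.05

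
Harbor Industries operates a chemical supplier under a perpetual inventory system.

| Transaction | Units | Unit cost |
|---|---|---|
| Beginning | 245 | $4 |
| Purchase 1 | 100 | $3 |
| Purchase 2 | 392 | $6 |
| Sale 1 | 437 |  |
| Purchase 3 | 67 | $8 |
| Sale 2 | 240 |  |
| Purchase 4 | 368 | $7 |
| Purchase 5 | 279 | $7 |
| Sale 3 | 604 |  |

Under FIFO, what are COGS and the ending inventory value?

COGS = $7,507; ending inventory = $1,190

Sale 1 (437) [FIFO — oldest first]: 245 @ $4 + 100 @ $3 + 92 @ $6 = $1,832
Sale 2 (240) [FIFO — oldest first]: 240 @ $6 = $1,440
Sale 3 (604) [FIFO — oldest first]: 60 @ $6 + 67 @ $8 + 368 @ $7 + 109 @ $7 = $4,235
Total COGS = $1,832 + $1,440 + $4,235 = $7,507
Ending inventory: 170 @ $7 = $1,190
Check: goods available $8,697 = COGS $7,507 + ending $1,190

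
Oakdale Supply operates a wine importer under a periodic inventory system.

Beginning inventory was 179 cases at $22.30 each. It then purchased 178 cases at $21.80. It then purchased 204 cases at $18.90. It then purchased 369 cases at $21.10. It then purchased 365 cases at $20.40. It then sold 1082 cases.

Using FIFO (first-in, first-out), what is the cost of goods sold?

Sale 1 (1082) [FIFO — oldest first]: 179 @ $22.30 + 178 @ $21.80 + 204 @ $18.90 + 369 @ $21.10 + 152 @ $20.40 = $22,614.40
Ending inventory: 213 @ $20.40 = $4,345.20

COGS = $22,614.40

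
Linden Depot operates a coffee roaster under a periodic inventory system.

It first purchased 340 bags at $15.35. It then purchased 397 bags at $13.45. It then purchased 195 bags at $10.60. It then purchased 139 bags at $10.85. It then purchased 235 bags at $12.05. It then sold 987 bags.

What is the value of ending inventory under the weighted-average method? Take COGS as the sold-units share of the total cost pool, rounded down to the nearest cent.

Sale 1, sell 987: 987/1306 × $16,965.55 → $12,821.59
Ending inventory (cost pool remaining) = $4,143.96

Ending inventory = $4,143.96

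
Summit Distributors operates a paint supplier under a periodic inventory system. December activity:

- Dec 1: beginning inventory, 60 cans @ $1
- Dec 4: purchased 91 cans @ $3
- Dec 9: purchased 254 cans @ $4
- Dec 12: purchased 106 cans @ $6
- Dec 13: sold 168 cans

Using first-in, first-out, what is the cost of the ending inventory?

Dec 13, 168 sold [FIFO — oldest first]: 60 @ $1 + 91 @ $3 + 17 @ $4 = $401
Ending inventory: 237 @ $4 + 106 @ $6 = $1,584

Ending inventory = $1,584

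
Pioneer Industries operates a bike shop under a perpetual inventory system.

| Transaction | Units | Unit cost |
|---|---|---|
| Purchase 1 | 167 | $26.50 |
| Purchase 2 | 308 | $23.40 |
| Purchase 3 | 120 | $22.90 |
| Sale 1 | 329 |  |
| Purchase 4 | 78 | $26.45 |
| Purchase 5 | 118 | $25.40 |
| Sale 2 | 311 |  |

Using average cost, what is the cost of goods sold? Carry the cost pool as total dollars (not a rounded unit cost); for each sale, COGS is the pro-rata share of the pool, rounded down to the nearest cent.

After Purchase 1: 167 on hand, pool $4,425.50 (≈ $26.5000 each)
After Purchase 2: 475 on hand, pool $11,632.70 (≈ $24.4899 each)
After Purchase 3: 595 on hand, pool $14,380.70 (≈ $24.1692 each)
Sale 1, sell 329: 329/595 × $14,380.70 → $7,951.68
After Purchase 4: 344 on hand, pool $8,492.12 (≈ $24.6864 each)
After Purchase 5: 462 on hand, pool $11,489.32 (≈ $24.8687 each)
Sale 2, sell 311: 311/462 × $11,489.32 → $7,734.15
Total COGS = $7,951.68 + $7,734.15 = $15,685.83
Ending inventory (cost pool remaining) = $3,755.17

COGS = $15,685.83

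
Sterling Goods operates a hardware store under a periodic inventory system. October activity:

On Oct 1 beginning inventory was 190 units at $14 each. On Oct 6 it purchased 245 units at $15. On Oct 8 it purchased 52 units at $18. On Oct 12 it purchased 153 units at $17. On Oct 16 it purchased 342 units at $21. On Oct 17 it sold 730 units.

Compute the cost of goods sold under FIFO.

COGS = $11,762

Oct 17, 730 sold [FIFO — oldest first]: 190 @ $14 + 245 @ $15 + 52 @ $18 + 153 @ $17 + 90 @ $21 = $11,762
Ending inventory: 252 @ $21 = $5,292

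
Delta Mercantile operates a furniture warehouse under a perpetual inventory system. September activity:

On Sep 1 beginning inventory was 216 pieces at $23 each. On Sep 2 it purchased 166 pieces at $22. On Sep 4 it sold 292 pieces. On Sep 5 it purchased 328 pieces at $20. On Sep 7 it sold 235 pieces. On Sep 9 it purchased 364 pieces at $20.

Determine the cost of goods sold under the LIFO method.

COGS = $11,250

Sep 4, 292 sold [LIFO — newest first]: 166 @ $22 + 126 @ $23 = $6,550
Sep 7, 235 sold [LIFO — newest first]: 235 @ $20 = $4,700
Total COGS = $6,550 + $4,700 = $11,250
Ending inventory: 90 @ $23 + 93 @ $20 + 364 @ $20 = $11,210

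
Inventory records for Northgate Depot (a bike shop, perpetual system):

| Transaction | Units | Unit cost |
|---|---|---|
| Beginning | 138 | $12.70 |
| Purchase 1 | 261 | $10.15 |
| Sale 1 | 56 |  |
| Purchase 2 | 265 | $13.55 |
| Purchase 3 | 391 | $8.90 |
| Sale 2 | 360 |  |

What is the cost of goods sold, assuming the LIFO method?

Sale 1 (56) [LIFO — newest first]: 56 @ $10.15 = $568.40
Sale 2 (360) [LIFO — newest first]: 360 @ $8.90 = $3,204.00
Total COGS = $568.40 + $3,204.00 = $3,772.40
Ending inventory: 138 @ $12.70 + 205 @ $10.15 + 265 @ $13.55 + 31 @ $8.90 = $7,700.00
Check: goods available $11,472.40 = COGS $3,772.40 + ending $7,700.00

COGS = $3,772.40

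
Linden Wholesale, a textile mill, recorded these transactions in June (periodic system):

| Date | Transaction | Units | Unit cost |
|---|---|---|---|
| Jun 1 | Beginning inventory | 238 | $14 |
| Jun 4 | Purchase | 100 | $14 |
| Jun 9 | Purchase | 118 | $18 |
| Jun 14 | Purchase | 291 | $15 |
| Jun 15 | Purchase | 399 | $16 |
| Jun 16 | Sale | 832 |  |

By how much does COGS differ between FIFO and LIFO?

$628

FIFO COGS: 238 @ $14 + 100 @ $14 + 118 @ $18 + 291 @ $15 + 85 @ $16 = $12,581
LIFO COGS: 399 @ $16 + 291 @ $15 + 118 @ $18 + 24 @ $14 = $13,209
Difference = |$12,581 − $13,209| = $628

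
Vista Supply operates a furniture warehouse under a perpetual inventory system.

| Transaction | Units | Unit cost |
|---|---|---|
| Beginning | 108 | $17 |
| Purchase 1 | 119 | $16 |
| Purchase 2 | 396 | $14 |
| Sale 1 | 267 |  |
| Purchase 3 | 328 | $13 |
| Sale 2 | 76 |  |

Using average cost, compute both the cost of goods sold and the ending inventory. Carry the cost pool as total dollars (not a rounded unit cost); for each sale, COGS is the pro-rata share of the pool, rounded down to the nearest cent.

After Beginning: 108 on hand, pool $1,836.00 (≈ $17.0000 each)
After Purchase 1: 227 on hand, pool $3,740.00 (≈ $16.4758 each)
After Purchase 2: 623 on hand, pool $9,284.00 (≈ $14.9021 each)
Sale 1, sell 267: 267/623 × $9,284.00 → $3,978.85
After Purchase 3: 684 on hand, pool $9,569.15 (≈ $13.9900 each)
Sale 2, sell 76: 76/684 × $9,569.15 → $1,063.23
Total COGS = $3,978.85 + $1,063.23 = $5,042.08
Ending inventory (cost pool remaining) = $8,505.92

COGS = $5,042.08; ending inventory = $8,505.92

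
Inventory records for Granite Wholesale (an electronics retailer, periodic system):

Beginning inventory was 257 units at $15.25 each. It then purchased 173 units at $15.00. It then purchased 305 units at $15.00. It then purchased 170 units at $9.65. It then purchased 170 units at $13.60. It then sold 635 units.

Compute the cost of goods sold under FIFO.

Sale 1 (635) [FIFO — oldest first]: 257 @ $15.25 + 173 @ $15.00 + 205 @ $15.00 = $9,589.25
Ending inventory: 100 @ $15.00 + 170 @ $9.65 + 170 @ $13.60 = $5,452.50

COGS = $9,589.25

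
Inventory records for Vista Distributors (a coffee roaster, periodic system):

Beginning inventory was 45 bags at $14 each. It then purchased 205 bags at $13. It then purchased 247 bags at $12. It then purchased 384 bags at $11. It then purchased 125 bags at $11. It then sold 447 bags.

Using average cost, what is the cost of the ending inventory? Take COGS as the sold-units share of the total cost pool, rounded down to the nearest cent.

Ending inventory = $6,589.09

Sale 1, sell 447: 447/1006 × $11,858.00 → $5,268.91
Ending inventory (cost pool remaining) = $6,589.09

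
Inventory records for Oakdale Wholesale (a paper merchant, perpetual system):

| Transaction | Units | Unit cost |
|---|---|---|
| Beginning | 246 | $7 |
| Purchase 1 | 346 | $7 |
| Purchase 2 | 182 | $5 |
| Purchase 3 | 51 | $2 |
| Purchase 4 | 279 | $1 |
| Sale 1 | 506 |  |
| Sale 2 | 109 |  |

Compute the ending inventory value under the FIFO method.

Sale 1 (506) [FIFO — oldest first]: 246 @ $7 + 260 @ $7 = $3,542
Sale 2 (109) [FIFO — oldest first]: 86 @ $7 + 23 @ $5 = $717
Total COGS = $3,542 + $717 = $4,259
Ending inventory: 159 @ $5 + 51 @ $2 + 279 @ $1 = $1,176

Ending inventory = $1,176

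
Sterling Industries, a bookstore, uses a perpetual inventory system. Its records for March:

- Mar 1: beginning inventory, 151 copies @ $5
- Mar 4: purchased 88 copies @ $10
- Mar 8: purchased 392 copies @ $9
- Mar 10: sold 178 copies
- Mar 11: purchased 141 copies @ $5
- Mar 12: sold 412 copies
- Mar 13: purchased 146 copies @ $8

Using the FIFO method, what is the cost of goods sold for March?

Mar 10, 178 sold [FIFO — oldest first]: 151 @ $5 + 27 @ $10 = $1,025
Mar 12, 412 sold [FIFO — oldest first]: 61 @ $10 + 351 @ $9 = $3,769
Total COGS = $1,025 + $3,769 = $4,794
Ending inventory: 41 @ $9 + 141 @ $5 + 146 @ $8 = $2,242

COGS = $4,794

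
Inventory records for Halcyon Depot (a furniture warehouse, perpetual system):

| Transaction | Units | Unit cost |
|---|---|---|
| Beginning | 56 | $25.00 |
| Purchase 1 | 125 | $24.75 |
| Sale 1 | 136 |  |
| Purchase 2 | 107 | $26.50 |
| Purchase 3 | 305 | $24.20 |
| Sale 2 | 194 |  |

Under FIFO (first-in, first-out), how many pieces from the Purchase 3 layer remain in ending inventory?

263

Sale 1 (136) [FIFO — oldest first]: 56 @ $25.00 + 80 @ $24.75 = $3,380.00
Sale 2 (194) [FIFO — oldest first]: 45 @ $24.75 + 107 @ $26.50 + 42 @ $24.20 = $4,965.65
Total COGS = $3,380.00 + $4,965.65 = $8,345.65
Ending inventory: 263 @ $24.20 = $6,364.60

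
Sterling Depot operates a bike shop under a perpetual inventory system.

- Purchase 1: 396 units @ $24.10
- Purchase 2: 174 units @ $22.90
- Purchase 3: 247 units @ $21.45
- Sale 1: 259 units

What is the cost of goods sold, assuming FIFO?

COGS = $6,241.90

Sale 1 (259) [FIFO — oldest first]: 259 @ $24.10 = $6,241.90
Ending inventory: 137 @ $24.10 + 174 @ $22.90 + 247 @ $21.45 = $12,584.45
Check: goods available $18,826.35 = COGS $6,241.90 + ending $12,584.45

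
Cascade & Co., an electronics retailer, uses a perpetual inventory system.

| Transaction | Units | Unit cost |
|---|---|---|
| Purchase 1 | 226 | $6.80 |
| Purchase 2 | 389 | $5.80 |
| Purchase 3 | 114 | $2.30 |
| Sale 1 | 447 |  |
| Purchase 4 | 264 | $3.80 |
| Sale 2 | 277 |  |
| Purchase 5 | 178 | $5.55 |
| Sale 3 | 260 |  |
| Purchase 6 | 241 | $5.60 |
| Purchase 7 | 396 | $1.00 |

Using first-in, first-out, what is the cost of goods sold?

Sale 1 (447) [FIFO — oldest first]: 226 @ $6.80 + 221 @ $5.80 = $2,818.60
Sale 2 (277) [FIFO — oldest first]: 168 @ $5.80 + 109 @ $2.30 = $1,225.10
Sale 3 (260) [FIFO — oldest first]: 5 @ $2.30 + 255 @ $3.80 = $980.50
Total COGS = $2,818.60 + $1,225.10 + $980.50 = $5,024.20
Ending inventory: 9 @ $3.80 + 178 @ $5.55 + 241 @ $5.60 + 396 @ $1.00 = $2,767.70
Check: goods available $7,791.90 = COGS $5,024.20 + ending $2,767.70

COGS = $5,024.20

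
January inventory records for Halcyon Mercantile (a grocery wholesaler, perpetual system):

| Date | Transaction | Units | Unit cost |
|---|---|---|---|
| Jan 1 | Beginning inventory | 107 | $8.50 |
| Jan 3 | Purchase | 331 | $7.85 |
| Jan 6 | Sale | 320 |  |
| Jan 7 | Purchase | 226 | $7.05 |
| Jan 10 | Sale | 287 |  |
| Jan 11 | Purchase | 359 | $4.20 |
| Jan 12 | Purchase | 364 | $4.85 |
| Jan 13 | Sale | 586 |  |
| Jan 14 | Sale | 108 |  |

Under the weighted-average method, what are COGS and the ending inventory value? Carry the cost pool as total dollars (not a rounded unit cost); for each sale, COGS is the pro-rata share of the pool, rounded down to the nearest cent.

COGS = $7,967.08; ending inventory = $407.27

After Jan 1: 107 on hand, pool $909.50 (≈ $8.5000 each)
After Jan 3: 438 on hand, pool $3,507.85 (≈ $8.0088 each)
Jan 6, sell 320: 320/438 × $3,507.85 → $2,562.81
After Jan 7: 344 on hand, pool $2,538.34 (≈ $7.3789 each)
Jan 10, sell 287: 287/344 × $2,538.34 → $2,117.74
After Jan 11: 416 on hand, pool $1,928.40 (≈ $4.6356 each)
After Jan 12: 780 on hand, pool $3,693.80 (≈ $4.7356 each)
Jan 13, sell 586: 586/780 × $3,693.80 → $2,775.08
Jan 14, sell 108: 108/194 × $918.72 → $511.45
Total COGS = $2,562.81 + $2,117.74 + $2,775.08 + $511.45 = $7,967.08
Ending inventory (cost pool remaining) = $407.27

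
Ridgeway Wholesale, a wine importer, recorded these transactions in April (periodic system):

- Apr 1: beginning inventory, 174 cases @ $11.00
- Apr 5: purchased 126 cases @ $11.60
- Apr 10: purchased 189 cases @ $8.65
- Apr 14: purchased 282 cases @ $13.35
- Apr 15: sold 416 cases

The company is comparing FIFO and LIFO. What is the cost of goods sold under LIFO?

COGS = $4,923.80

FIFO COGS: 174 @ $11.00 + 126 @ $11.60 + 116 @ $8.65 = $4,379.00
LIFO COGS: 282 @ $13.35 + 134 @ $8.65 = $4,923.80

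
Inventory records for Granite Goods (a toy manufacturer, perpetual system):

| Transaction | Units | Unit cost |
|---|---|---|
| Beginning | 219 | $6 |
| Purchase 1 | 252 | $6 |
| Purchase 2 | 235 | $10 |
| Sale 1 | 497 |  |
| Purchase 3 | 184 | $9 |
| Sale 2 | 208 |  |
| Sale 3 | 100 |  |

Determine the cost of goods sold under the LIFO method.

COGS = $6,322

Sale 1 (497) [LIFO — newest first]: 235 @ $10 + 252 @ $6 + 10 @ $6 = $3,922
Sale 2 (208) [LIFO — newest first]: 184 @ $9 + 24 @ $6 = $1,800
Sale 3 (100) [LIFO — newest first]: 100 @ $6 = $600
Total COGS = $3,922 + $1,800 + $600 = $6,322
Ending inventory: 85 @ $6 = $510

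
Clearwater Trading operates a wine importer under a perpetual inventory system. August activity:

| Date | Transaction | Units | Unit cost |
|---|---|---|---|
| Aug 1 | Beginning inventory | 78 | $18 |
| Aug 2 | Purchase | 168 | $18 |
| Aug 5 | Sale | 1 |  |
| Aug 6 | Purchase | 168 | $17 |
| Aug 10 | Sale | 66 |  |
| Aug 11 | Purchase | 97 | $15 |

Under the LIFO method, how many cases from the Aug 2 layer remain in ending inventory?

Aug 5, 1 sold [LIFO — newest first]: 1 @ $18 = $18
Aug 10, 66 sold [LIFO — newest first]: 66 @ $17 = $1,122
Total COGS = $18 + $1,122 = $1,140
Ending inventory: 78 @ $18 + 167 @ $18 + 102 @ $17 + 97 @ $15 = $7,599
Check: goods available $8,739 = COGS $1,140 + ending $7,599

167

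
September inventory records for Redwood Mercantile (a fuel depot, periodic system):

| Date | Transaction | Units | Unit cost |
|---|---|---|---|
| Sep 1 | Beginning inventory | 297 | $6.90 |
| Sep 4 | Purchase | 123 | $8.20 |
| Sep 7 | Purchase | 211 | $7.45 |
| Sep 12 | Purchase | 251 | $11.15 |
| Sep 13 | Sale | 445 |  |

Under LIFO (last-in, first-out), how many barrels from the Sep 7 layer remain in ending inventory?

Sep 13, 445 sold [LIFO — newest first]: 251 @ $11.15 + 194 @ $7.45 = $4,243.95
Ending inventory: 297 @ $6.90 + 123 @ $8.20 + 17 @ $7.45 = $3,184.55
Check: goods available $7,428.50 = COGS $4,243.95 + ending $3,184.55

17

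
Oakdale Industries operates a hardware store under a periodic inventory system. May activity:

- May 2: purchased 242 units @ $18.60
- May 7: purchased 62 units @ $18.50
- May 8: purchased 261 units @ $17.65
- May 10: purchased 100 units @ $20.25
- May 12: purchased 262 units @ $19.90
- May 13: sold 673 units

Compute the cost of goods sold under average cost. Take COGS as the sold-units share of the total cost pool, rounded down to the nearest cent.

COGS = $12,700.35

May 13, sell 673: 673/927 × $17,493.65 → $12,700.35
Ending inventory (cost pool remaining) = $4,793.30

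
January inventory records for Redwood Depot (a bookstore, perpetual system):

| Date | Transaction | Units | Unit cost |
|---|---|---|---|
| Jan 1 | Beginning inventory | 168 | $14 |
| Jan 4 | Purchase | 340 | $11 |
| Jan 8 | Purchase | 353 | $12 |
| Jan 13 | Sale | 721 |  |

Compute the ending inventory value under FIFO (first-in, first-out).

Ending inventory = $1,680

Jan 13, 721 sold [FIFO — oldest first]: 168 @ $14 + 340 @ $11 + 213 @ $12 = $8,648
Ending inventory: 140 @ $12 = $1,680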